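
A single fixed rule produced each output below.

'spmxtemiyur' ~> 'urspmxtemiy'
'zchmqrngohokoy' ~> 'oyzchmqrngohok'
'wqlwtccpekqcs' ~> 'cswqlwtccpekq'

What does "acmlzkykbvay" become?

The rule is to move the last 2 characters to the front (rotate right by 2).
"acmlzkykbvay" → "ayacmlzkykbv".

ayacmlzkykbv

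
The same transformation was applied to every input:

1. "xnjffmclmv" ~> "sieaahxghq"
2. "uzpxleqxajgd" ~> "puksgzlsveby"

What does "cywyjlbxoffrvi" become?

Each output is the input with this applied: shift every letter 5 places backward in the alphabet (wrapping around).
So "cywyjlbxoffrvi" becomes "xtrtegwsjaamqd".

xtrtegwsjaamqd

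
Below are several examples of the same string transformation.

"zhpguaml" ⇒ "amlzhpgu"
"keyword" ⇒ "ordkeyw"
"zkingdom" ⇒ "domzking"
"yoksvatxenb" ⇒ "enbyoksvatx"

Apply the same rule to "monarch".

In each case the input is transformed by: move the last 3 characters to the front (rotate right by 3).
Applying that to "monarch" gives "rchmona".

rchmona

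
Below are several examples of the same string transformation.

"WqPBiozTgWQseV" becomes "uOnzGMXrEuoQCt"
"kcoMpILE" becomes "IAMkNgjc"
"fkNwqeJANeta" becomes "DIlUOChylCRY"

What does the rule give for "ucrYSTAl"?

SAPwqryJ

In each case the input is transformed by: flip the case of every letter, then shift every letter 2 places backward in the alphabet (wrapping around).
"ucrYSTAl" → "UCRystaL" → "SAPwqryJ".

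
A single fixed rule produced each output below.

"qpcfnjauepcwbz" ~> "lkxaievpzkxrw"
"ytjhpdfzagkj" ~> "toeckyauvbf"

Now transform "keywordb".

Looking at the pairs, the operation is to delete the last character, then shift every letter 5 places backward in the alphabet (wrapping around).
On "keywordb": the first step gives "keyword", and the second then gives "fztrjmy".

fztrjmy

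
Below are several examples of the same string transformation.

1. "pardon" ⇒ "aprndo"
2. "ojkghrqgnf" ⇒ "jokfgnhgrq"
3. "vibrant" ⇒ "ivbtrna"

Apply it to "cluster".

lcurset

Rule — move the first character to the end, then take characters alternately from the front and the back (1st, last, 2nd, 2nd-last, ...).
On "cluster": the first step gives "lusterc", and the second then gives "lcurset".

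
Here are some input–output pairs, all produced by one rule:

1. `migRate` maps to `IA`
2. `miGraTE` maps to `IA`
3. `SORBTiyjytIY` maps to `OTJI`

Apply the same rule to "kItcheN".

IH

The rule is to keep one character in every 3, starting at position 2 (positions 2nd, 5th, 8th, ...), then convert every letter to uppercase.
Applying both steps to "kItcheN": "Ih", then "IH".
(Check on "miGraTE": → "ia" → "IA" ✓)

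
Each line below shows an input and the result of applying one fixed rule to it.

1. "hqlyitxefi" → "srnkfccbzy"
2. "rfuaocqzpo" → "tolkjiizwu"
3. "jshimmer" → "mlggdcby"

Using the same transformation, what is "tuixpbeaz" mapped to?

tronjcyvu

The rule is to sort the characters into reverse alphabetical order, then shift every letter 6 places backward in the alphabet (wrapping around).
Working it through for "tuixpbeaz": intermediate "zxutpieba", final "tronjcyvu".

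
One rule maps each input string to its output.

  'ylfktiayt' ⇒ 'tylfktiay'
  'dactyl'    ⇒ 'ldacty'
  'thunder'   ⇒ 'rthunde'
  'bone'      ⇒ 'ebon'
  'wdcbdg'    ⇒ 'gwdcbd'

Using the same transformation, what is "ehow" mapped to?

The transformation: move the last character to the front.
So "ehow" becomes "weho".

weho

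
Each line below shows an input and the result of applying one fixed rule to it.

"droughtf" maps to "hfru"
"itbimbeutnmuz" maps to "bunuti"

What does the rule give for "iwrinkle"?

Looking at the pairs, the operation is to keep every other character starting from the second (positions 2nd, 4th, 6th, ...), then move the first 2 characters to the end (rotate left by 2).
For "iwrinkle", step one produces "wike"; step two turns that into "kewi".

kewi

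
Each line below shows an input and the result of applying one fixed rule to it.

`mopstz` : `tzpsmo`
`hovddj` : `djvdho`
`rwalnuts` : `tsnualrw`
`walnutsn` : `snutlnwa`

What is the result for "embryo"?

What's happening: reverse the string, then swap each adjacent pair of characters (1↔2, 3↔4, ...).
Starting from "embryo": after the first operation, "oyrbme"; after the second, "yobrem".
(Check on "mopstz": → "ztspom" → "tzpsmo" ✓)

yobrem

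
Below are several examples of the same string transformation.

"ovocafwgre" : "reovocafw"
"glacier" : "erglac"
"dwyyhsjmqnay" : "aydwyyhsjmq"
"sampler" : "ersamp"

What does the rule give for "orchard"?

rdorch

Looking at the pairs, the operation is to move the last 2 characters to the front (rotate right by 2), then delete the last character.
On "orchard": the first step gives "rdorcha", and the second then gives "rdorch".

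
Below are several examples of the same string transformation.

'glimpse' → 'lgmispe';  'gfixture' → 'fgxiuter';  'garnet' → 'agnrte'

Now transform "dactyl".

adtcly

The rule is to swap each adjacent pair of characters (1↔2, 3↔4, ...).
Doing the same to "dactyl": "adtcly".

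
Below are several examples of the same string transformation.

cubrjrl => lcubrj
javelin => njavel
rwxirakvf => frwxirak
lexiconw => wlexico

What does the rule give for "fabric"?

Each output is the input with this applied: move the last character to the front, then delete the last character.
"fabric" → "cfabr".

cfabr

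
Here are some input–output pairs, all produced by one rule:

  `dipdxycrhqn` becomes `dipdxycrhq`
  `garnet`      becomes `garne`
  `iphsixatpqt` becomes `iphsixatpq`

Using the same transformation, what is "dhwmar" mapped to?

Each output is the input with this applied: delete the last character.
Doing the same to "dhwmar": "dhwma".

dhwma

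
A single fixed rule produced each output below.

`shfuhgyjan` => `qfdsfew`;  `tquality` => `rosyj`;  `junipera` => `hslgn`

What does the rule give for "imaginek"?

Looking at the pairs, the operation is to delete the last 3 characters, then shift every letter 2 places backward in the alphabet (wrapping around).
For "imaginek", step one produces "imagi"; step two turns that into "gkyeg".

gkyeg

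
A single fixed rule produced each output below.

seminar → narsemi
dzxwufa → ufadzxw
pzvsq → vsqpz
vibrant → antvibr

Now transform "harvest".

Rule — move the last 3 characters to the front (rotate right by 3).
So "harvest" becomes "estharv".

estharv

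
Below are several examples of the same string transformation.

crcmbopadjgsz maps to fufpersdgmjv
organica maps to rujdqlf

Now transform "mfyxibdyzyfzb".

The pattern: shift every letter 3 places forward in the alphabet (wrapping around), then delete the last character.
"mfyxibdyzyfzb" → "pibalegbcbice" → "pibalegbcbic".

pibalegbcbic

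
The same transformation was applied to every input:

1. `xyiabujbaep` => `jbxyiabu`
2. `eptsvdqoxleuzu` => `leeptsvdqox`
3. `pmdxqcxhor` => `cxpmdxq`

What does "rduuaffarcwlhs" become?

The pattern: delete the last 3 characters, then move the last 2 characters to the front (rotate right by 2).
For "rduuaffarcwlhs" the result is "cwrduuaffar".

cwrduuaffar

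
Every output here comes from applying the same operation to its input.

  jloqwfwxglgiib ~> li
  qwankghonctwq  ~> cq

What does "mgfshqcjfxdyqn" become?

xq

Rule — keep one character in every 3, starting at position 1 (positions 1st, 4th, 7th, ...), then delete the first 3 characters.
Working it through for "mgfshqcjfxdyqn": intermediate "mscxq", final "xq".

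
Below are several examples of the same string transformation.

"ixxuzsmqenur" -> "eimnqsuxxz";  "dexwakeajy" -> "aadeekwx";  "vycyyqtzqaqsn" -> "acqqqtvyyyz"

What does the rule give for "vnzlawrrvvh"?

alnrrvvwz

Each output is the input with this applied: delete the last 2 characters, then sort the characters into alphabetical order.
Working it through for "vnzlawrrvvh": intermediate "vnzlawrrv", final "alnrrvvwz".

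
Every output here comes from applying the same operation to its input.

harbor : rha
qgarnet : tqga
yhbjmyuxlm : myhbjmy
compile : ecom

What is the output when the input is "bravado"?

obra

What's happening: move the last character to the front, then delete the last 3 characters.
On "bravado": the first step gives "obravad", and the second then gives "obra".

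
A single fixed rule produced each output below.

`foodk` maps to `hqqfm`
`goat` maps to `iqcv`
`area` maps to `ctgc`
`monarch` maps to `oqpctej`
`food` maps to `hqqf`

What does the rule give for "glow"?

inqy

The rule is to shift every letter 2 places forward in the alphabet (wrapping around).
On "glow" that produces "inqy".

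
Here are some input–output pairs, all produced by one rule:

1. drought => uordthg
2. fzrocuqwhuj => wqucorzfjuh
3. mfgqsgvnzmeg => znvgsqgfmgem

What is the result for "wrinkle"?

nirwelk

The transformation: move the last 3 characters to the front (rotate right by 3), then reverse the string.
On "wrinkle": the first step gives "klewrin", and the second then gives "nirwelk".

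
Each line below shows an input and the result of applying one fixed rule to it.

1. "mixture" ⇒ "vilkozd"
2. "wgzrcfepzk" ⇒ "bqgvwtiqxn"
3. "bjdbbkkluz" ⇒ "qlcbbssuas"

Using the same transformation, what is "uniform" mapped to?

difwzel

Looking at the pairs, the operation is to shift every letter 9 places backward in the alphabet (wrapping around), then reverse the string.
On "uniform" that produces "difwzel".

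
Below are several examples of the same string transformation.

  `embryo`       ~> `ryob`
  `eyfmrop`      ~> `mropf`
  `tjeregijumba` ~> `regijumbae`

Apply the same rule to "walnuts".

nutsl

Looking at the pairs, the operation is to delete the first 2 characters, then move the first character to the end.
Starting from "walnuts": after the first operation, "lnuts"; after the second, "nutsl".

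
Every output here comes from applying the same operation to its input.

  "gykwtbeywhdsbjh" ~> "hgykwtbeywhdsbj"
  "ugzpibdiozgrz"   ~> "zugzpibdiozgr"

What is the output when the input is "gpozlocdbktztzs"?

sgpozlocdbktztz

The pattern: move the last character to the front.
On "gpozlocdbktztzs" that produces "sgpozlocdbktztz".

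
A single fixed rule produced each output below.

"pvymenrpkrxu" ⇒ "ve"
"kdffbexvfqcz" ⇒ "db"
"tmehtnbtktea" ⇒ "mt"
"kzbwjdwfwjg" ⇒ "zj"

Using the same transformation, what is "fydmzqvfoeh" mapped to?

Looking at the pairs, the operation is to keep one character in every 3, starting at position 2 (positions 2nd, 5th, 8th, ...), then keep only the first 2 characters.
For "fydmzqvfoeh", step one produces "yzfh"; step two turns that into "yz".

yz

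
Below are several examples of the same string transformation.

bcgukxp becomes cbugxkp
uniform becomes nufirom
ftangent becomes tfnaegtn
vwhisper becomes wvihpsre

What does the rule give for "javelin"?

ajeviln

The pattern: swap each adjacent pair of characters (1↔2, 3↔4, ...).
"javelin" → "ajeviln".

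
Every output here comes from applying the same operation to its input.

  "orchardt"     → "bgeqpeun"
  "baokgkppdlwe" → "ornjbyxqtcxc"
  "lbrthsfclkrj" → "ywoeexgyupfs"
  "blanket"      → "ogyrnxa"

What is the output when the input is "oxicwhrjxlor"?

bekbvypkjwue

Looking at the pairs, the operation is to shift every letter 13 places forward in the alphabet (wrapping around) — i.e. ROT13, then take characters alternately from the front and the back (1st, last, 2nd, 2nd-last, ...).
For "oxicwhrjxlor", step one produces "bkvpjuewkybe"; step two turns that into "bekbvypkjwue".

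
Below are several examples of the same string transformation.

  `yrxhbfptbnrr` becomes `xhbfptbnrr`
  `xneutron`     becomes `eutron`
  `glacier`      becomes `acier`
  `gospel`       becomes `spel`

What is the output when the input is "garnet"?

rnet

The pattern: delete the first 2 characters.
Applying that to "garnet" gives "rnet".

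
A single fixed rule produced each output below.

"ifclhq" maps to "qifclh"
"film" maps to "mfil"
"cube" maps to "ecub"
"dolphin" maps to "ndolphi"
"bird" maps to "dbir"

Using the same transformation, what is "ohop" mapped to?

Each output is the input with this applied: move the last character to the front.
On "ohop" that produces "poho".

poho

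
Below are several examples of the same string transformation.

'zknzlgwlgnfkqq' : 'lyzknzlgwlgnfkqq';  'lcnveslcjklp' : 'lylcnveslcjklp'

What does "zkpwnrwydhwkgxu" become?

The rule is to prepend "ly".
Doing the same to "zkpwnrwydhwkgxu": "lyzkpwnrwydhwkgxu".

lyzkpwnrwydhwkgxu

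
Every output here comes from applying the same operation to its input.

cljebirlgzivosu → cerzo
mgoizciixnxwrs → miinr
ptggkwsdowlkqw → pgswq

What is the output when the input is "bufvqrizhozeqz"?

bvioq

In each case the input is transformed by: keep one character in every 3, starting at position 1 (positions 1st, 4th, 7th, ...).
Applying that to "bufvqrizhozeqz" gives "bvioq".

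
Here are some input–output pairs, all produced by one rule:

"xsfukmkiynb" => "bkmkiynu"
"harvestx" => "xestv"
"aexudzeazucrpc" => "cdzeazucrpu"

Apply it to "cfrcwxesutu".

uwxesutc

Looking at the pairs, the operation is to delete the first 3 characters, then swap the first and last characters.
For "cfrcwxesutu", step one produces "cwxesutu"; step two turns that into "uwxesutc".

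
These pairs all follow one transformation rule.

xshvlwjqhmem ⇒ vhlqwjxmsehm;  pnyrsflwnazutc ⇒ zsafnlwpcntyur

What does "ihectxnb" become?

In each case the input is transformed by: take characters alternately from the front and the back (1st, last, 2nd, 2nd-last, ...), then swap the front and back halves of the string.
Working it through for "ihectxnb": intermediate "ibhnexct", final "exctibhn".

exctibhn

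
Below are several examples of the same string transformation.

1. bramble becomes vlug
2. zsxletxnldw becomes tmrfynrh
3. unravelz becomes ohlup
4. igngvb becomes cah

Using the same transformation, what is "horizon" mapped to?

The transformation: delete the last 3 characters, then shift every letter 6 places backward in the alphabet (wrapping around).
For "horizon", step one produces "hori"; step two turns that into "bilc".

bilc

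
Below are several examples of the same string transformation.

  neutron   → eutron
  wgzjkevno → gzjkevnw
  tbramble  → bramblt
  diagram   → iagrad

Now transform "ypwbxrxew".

pwbxrxey

What's happening: delete the last character, then move the first character to the end.
Doing the same to "ypwbxrxew": "pwbxrxey".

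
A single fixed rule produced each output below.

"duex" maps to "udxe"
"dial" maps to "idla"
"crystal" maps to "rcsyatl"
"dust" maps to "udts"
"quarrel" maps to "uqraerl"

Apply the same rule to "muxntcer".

What's happening: swap each adjacent pair of characters (1↔2, 3↔4, ...).
"muxntcer" → "umnxctre".

umnxctre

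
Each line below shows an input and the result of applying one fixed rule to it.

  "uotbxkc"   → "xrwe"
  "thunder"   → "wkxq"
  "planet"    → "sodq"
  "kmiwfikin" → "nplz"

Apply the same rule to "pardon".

What's happening: shift every letter 3 places forward in the alphabet (wrapping around), then keep only the first 4 characters.
Applying that to "pardon" gives "sdug".

sdug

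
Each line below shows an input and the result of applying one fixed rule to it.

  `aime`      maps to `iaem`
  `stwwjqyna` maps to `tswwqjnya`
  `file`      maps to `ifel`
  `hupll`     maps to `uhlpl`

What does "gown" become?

The rule is to swap each adjacent pair of characters (1↔2, 3↔4, ...).
Doing the same to "gown": "ognw".

ognw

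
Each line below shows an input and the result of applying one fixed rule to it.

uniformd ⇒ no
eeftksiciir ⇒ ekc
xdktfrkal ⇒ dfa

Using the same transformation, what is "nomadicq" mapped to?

od

Each output is the input with this applied: delete the last character, then keep one character in every 3, starting at position 2 (positions 2nd, 5th, 8th, ...).
"nomadicq" → "nomadic" → "od".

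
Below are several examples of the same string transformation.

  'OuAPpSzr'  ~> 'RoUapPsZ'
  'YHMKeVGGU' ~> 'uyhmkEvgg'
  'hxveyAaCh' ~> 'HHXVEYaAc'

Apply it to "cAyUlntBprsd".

Looking at the pairs, the operation is to move the last character to the front, then flip the case of every letter.
Working it through for "cAyUlntBprsd": intermediate "dcAyUlntBprs", final "DCaYuLNTbPRS".
(Check on "YHMKeVGGU": → "UYHMKeVGG" → "uyhmkEvgg" ✓)

DCaYuLNTbPRS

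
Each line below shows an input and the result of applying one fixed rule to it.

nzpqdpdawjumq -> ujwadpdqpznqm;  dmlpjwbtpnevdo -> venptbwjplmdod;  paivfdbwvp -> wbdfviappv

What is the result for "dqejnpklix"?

The transformation: reverse the string, then move the first 2 characters to the end (rotate left by 2).
Starting from "dqejnpklix": after the first operation, "xilkpnjeqd"; after the second, "lkpnjeqdxi".

lkpnjeqdxi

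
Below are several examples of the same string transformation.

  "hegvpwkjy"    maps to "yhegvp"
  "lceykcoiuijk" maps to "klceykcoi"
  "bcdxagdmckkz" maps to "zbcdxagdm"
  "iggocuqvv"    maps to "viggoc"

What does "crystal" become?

The pattern: move the last character to the front, then delete the last 3 characters.
On "crystal": the first step gives "lcrysta", and the second then gives "lcry".

lcry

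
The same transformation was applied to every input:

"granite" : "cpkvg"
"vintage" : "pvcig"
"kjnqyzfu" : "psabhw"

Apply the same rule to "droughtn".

qwijvp

In each case the input is transformed by: shift every letter 2 places forward in the alphabet (wrapping around), then delete the first 2 characters.
Working it through for "droughtn": intermediate "ftqwijvp", final "qwijvp".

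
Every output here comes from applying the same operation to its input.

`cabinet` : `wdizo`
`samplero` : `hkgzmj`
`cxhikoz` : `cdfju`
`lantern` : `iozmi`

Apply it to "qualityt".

vgdoto

The pattern: shift every letter 5 places backward in the alphabet (wrapping around), then delete the first 2 characters.
On "qualityt": the first step gives "lpvgdoto", and the second then gives "vgdoto".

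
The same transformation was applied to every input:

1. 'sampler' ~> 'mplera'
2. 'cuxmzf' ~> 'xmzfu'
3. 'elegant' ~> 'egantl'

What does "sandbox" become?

ndboxa

Looking at the pairs, the operation is to delete the first character, then move the first character to the end.
"sandbox" → "andbox" → "ndboxa".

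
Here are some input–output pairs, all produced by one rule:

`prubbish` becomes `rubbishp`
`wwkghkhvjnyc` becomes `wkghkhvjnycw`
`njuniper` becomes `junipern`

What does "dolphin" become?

olphind

Each output is the input with this applied: move the first character to the end.
On "dolphin" that produces "olphind".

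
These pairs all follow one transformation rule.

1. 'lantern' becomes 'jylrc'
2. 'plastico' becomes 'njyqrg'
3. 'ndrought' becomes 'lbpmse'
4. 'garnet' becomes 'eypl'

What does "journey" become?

The transformation: shift every letter 2 places backward in the alphabet (wrapping around), then delete the last 2 characters.
So "journey" becomes "hmspl".

hmspl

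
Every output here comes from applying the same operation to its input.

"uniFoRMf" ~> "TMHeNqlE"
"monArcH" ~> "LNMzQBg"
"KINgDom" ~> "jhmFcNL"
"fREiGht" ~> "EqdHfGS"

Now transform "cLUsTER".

The pattern: shift every letter 1 place backward in the alphabet (wrapping around), then flip the case of every letter.
On "cLUsTER": the first step gives "bKTrSDQ", and the second then gives "BktRsdq".

BktRsdq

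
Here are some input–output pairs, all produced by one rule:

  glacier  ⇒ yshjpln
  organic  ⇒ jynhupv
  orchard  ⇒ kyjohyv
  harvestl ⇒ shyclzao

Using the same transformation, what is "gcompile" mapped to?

ljvtwpsn

The rule is to swap the first and last characters, then shift every letter 7 places forward in the alphabet (wrapping around).
For "gcompile", step one produces "ecompilg"; step two turns that into "ljvtwpsn".
(Check on "organic": → "crganio" → "jynhupv" ✓)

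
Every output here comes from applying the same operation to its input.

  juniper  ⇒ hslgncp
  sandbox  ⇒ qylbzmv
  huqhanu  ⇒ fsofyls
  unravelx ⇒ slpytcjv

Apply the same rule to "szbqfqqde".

The pattern: shift every letter 2 places backward in the alphabet (wrapping around).
Doing the same to "szbqfqqde": "qxzodoobc".

qxzodoobc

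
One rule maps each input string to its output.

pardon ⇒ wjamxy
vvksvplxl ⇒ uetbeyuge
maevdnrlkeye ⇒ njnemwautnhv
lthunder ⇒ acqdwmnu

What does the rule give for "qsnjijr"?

The pattern: swap the first and last characters, then shift every letter 9 places forward in the alphabet (wrapping around).
On "qsnjijr": the first step gives "rsnjijq", and the second then gives "abwsrsz".
(Check on "maevdnrlkeye": → "eaevdnrlkeym" → "njnemwautnhv" ✓)

abwsrsz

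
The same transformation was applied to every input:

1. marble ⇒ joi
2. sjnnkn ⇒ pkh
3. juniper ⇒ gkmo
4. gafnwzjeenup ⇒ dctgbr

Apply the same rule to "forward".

The transformation: shift every letter 3 places backward in the alphabet (wrapping around), then keep every other character starting from the first (positions 1st, 3rd, 5th, ...).
Starting from "forward": after the first operation, "clotxoa"; after the second, "coxa".
(Check on "gafnwzjeenup": → "dxcktwgbbkrm" → "dctgbr" ✓)

coxa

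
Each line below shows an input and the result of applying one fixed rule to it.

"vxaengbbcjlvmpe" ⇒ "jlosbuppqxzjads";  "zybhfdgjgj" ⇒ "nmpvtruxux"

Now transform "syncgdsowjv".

gmbqurgckxj

The transformation: shift every letter 12 places backward in the alphabet (wrapping around).
Doing the same to "syncgdsowjv": "gmbqurgckxj".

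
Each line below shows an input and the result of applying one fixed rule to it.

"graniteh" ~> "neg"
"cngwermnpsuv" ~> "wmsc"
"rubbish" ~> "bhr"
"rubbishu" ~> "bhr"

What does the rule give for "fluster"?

srf

What's happening: keep one character in every 3, starting at position 1 (positions 1st, 4th, 7th, ...), then move the first character to the end.
On "fluster": the first step gives "fsr", and the second then gives "srf".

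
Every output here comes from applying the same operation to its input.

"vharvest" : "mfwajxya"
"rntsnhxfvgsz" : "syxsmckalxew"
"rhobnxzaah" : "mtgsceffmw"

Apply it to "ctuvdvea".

The pattern: shift every letter 5 places forward in the alphabet (wrapping around), then move the first character to the end.
On "ctuvdvea": the first step gives "hyzaiajf", and the second then gives "yzaiajfh".

yzaiajfh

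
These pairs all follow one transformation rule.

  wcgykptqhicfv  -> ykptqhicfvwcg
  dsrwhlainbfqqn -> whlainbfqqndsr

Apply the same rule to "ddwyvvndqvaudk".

The rule is to move the first 3 characters to the end (rotate left by 3).
"ddwyvvndqvaudk" → "yvvndqvaudkddw".

yvvndqvaudkddw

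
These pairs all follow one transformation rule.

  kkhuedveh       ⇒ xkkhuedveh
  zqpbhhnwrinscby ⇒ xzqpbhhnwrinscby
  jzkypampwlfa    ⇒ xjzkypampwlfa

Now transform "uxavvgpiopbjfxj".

xuxavvgpiopbjfxj

The transformation: prepend "x".
Applying that to "uxavvgpiopbjfxj" gives "xuxavvgpiopbjfxj".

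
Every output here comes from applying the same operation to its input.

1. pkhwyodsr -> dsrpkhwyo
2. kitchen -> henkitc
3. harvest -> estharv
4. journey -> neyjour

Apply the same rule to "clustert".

Each output is the input with this applied: move the last 3 characters to the front (rotate right by 3).
For "clustert" the result is "ertclust".

ertclust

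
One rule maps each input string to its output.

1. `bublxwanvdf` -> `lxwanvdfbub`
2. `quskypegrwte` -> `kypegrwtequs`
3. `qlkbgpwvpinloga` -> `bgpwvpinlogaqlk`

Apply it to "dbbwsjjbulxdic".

wsjjbulxdicdbb

The pattern: move the first 3 characters to the end (rotate left by 3).
"dbbwsjjbulxdic" → "wsjjbulxdicdbb".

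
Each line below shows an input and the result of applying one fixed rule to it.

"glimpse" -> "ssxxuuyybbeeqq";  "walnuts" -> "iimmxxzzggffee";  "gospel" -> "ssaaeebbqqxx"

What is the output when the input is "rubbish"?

In each case the input is transformed by: shift every letter 12 places forward in the alphabet (wrapping around), then double every character.
For "rubbish", step one produces "dgnnuet"; step two turns that into "ddggnnnnuueett".

ddggnnnnuueett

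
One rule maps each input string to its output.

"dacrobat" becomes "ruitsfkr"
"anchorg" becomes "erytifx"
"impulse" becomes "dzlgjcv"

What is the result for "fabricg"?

The pattern: shift every letter 9 places backward in the alphabet (wrapping around), then swap each adjacent pair of characters (1↔2, 3↔4, ...).
For "fabricg", step one produces "wrsiztx"; step two turns that into "rwistzx".

rwistzx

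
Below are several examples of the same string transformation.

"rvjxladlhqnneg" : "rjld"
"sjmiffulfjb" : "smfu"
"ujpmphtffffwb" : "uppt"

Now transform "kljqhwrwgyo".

The transformation: keep every other character starting from the first (positions 1st, 3rd, 5th, ...), then keep only the first 4 characters.
Starting from "kljqhwrwgyo": after the first operation, "kjhrgo"; after the second, "kjhr".

kjhr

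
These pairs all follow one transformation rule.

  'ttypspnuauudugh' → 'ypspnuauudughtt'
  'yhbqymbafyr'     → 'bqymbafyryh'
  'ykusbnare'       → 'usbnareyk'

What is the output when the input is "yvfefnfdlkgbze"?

Each output is the input with this applied: move the first 2 characters to the end (rotate left by 2).
For "yvfefnfdlkgbze" the result is "fefnfdlkgbzeyv".

fefnfdlkgbzeyv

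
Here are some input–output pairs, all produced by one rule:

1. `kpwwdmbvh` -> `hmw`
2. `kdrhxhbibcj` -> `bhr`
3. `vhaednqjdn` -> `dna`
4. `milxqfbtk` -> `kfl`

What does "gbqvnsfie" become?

esq

What's happening: keep one character in every 3, starting at position 3 (positions 3rd, 6th, 9th, ...), then reverse the string.
For "gbqvnsfie", step one produces "qse"; step two turns that into "esq".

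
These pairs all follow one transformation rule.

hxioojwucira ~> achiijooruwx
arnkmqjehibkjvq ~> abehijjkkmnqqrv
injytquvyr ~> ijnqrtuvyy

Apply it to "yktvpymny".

In each case the input is transformed by: sort the characters into alphabetical order.
On "yktvpymny" that produces "kmnptvyyy".

kmnptvyyy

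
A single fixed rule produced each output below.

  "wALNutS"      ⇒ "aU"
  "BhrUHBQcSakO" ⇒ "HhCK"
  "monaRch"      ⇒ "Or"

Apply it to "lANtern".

aE

What's happening: flip the case of every letter, then keep one character in every 3, starting at position 2 (positions 2nd, 5th, 8th, ...).
Working it through for "lANtern": intermediate "LanTERN", final "aE".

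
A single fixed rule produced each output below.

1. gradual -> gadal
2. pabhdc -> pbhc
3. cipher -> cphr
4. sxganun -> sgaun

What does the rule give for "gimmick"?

The transformation: double every character, then keep one character in every 3, starting at position 2 (positions 2nd, 5th, 8th, ...).
Applying both steps to "gimmick": "ggiimmmmiicckk", then "gmmck".
(Check on "sxganun": → "ssxxggaannuunn" → "sgaun" ✓)

gmmck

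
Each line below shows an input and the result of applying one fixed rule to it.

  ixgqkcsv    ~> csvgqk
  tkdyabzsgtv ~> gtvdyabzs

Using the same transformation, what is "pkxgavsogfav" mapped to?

favxgavsog

In each case the input is transformed by: delete the first 2 characters, then move the last 3 characters to the front (rotate right by 3).
On "pkxgavsogfav": the first step gives "xgavsogfav", and the second then gives "favxgavsog".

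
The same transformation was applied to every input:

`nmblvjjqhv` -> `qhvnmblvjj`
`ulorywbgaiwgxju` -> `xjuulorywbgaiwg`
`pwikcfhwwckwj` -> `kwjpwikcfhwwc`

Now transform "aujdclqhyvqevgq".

vgqaujdclqhyvqe

The transformation: move the last 3 characters to the front (rotate right by 3).
On "aujdclqhyvqevgq" that produces "vgqaujdclqhyvqe".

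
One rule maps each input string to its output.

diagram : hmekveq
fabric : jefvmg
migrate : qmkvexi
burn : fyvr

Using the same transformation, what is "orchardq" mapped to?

svglevhu

In each case the input is transformed by: shift every letter 4 places forward in the alphabet (wrapping around).
For "orchardq" the result is "svglevhu".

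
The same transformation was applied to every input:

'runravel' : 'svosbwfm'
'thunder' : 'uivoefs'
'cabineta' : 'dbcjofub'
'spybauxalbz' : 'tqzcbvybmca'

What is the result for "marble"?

In each case the input is transformed by: shift every letter 1 place forward in the alphabet (wrapping around).
On "marble" that produces "nbscmf".

nbscmf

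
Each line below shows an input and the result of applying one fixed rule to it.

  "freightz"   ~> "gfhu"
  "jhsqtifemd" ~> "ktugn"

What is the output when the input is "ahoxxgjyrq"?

Rule — keep every other character starting from the first (positions 1st, 3rd, 5th, ...), then shift every letter 1 place forward in the alphabet (wrapping around).
For "ahoxxgjyrq", step one produces "aoxjr"; step two turns that into "bpyks".

bpyks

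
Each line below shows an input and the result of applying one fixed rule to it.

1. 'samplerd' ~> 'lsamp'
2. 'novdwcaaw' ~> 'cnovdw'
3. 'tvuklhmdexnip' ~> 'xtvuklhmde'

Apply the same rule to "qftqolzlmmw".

lqftqolz

Looking at the pairs, the operation is to delete the last 3 characters, then move the last character to the front.
For "qftqolzlmmw", step one produces "qftqolzl"; step two turns that into "lqftqolz".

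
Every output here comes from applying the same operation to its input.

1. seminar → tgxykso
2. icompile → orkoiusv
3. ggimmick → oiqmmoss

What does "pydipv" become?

The transformation: move the last 3 characters to the front (rotate right by 3), then shift every letter 6 places forward in the alphabet (wrapping around).
Doing the same to "pydipv": "ovbvej".

ovbvej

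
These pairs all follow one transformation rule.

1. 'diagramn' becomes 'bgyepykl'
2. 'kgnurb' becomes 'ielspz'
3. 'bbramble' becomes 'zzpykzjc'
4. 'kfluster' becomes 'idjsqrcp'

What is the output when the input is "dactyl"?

The rule is to shift every letter 2 places backward in the alphabet (wrapping around).
Applying that to "dactyl" gives "byarwj".

byarwj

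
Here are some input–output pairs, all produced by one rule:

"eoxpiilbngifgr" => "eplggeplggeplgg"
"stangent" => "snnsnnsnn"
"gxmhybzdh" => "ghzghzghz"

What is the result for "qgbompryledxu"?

The rule is to keep one character in every 3, starting at position 1 (positions 1st, 4th, 7th, ...), then write the whole string 3 times in a row.
On "qgbompryledxu": the first step gives "qoreu", and the second then gives "qoreuqoreuqoreu".

qoreuqoreuqoreu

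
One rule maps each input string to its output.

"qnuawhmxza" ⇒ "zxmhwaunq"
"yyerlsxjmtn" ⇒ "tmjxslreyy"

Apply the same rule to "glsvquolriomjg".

jmoirlouqvslg

What's happening: reverse the string, then delete the first character.
For "glsvquolriomjg", step one produces "gjmoirlouqvslg"; step two turns that into "jmoirlouqvslg".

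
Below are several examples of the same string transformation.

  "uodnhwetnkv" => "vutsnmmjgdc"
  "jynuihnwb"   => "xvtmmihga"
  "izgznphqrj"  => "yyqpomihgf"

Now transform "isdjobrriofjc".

The transformation: shift every letter 1 place backward in the alphabet (wrapping around), then sort the characters into reverse alphabetical order.
"isdjobrriofjc" → "hrcinaqqhneib" → "rqqnniihhecba".

rqqnniihhecba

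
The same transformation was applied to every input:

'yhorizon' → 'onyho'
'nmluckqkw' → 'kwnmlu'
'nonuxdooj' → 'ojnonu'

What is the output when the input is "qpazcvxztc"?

Rule — move the last 2 characters to the front (rotate right by 2), then delete the last 3 characters.
"qpazcvxztc" → "tcqpazcvxz" → "tcqpazc".

tcqpazc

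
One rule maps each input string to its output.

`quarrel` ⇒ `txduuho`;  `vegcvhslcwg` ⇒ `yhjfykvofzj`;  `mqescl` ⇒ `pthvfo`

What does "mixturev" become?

plawxuhy

The transformation: shift every letter 3 places forward in the alphabet (wrapping around).
On "mixturev" that produces "plawxuhy".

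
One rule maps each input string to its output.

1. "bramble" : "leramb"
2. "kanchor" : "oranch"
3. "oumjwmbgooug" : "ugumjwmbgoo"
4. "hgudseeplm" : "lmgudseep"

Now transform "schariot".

otchari

Rule — delete the first character, then move the last 2 characters to the front (rotate right by 2).
Starting from "schariot": after the first operation, "chariot"; after the second, "otchari".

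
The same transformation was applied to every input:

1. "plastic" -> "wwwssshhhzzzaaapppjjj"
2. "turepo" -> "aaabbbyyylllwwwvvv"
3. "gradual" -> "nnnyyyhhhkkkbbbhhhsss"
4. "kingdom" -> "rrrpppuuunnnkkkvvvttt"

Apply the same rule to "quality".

Looking at the pairs, the operation is to repeat every character 3 times, then shift every letter 7 places forward in the alphabet (wrapping around).
Applying both steps to "quality": "qqquuuaaallliiitttyyy", then "xxxbbbhhhssspppaaafff".
(Check on "kingdom": → "kkkiiinnngggdddooommm" → "rrrpppuuunnnkkkvvvttt" ✓)

xxxbbbhhhssspppaaafff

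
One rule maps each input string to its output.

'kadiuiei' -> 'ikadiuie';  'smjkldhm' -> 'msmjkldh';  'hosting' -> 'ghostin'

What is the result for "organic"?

What's happening: move the last character to the front.
Applying that to "organic" gives "corgani".

corgani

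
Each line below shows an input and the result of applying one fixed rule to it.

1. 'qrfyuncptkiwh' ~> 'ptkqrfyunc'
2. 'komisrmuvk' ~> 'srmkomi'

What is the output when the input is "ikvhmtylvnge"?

ylvikvhmt

The pattern: delete the last 3 characters, then move the last 3 characters to the front (rotate right by 3).
For "ikvhmtylvnge", step one produces "ikvhmtylv"; step two turns that into "ylvikvhmt".
(Check on "qrfyuncptkiwh": → "qrfyuncptk" → "ptkqrfyunc" ✓)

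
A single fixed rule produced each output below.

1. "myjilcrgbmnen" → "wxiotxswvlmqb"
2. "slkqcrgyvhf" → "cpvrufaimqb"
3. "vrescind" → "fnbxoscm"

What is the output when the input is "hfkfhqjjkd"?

rnpuutptra

Rule — shift every letter 10 places forward in the alphabet (wrapping around), then take characters alternately from the front and the back (1st, last, 2nd, 2nd-last, ...).
Starting from "hfkfhqjjkd": after the first operation, "rpuprattun"; after the second, "rnpuutptra".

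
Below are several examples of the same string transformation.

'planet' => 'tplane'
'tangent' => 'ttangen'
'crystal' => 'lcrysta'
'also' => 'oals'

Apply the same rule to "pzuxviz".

Looking at the pairs, the operation is to move the last character to the front.
Applying that to "pzuxviz" gives "zpzuxvi".

zpzuxvi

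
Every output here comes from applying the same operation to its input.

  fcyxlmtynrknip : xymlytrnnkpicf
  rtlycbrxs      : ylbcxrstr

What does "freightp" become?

Looking at the pairs, the operation is to swap each adjacent pair of characters (1↔2, 3↔4, ...), then move the first 2 characters to the end (rotate left by 2).
Starting from "freightp": after the first operation, "rfiehgpt"; after the second, "iehgptrf".

iehgptrf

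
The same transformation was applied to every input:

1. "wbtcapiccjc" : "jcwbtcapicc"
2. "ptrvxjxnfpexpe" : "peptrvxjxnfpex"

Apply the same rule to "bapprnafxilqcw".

Each output is the input with this applied: move the last 2 characters to the front (rotate right by 2).
On "bapprnafxilqcw" that produces "cwbapprnafxilq".

cwbapprnafxilq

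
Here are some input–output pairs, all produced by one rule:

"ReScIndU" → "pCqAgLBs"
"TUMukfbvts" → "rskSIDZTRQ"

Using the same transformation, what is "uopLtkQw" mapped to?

SMNjRIoU

The rule is to shift every letter 2 places backward in the alphabet (wrapping around), then flip the case of every letter.
For "uopLtkQw", step one produces "smnJriOu"; step two turns that into "SMNjRIoU".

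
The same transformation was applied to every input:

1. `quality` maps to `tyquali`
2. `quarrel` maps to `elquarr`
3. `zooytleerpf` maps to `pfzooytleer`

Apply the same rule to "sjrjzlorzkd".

kdsjrjzlorz

Rule — move the last 2 characters to the front (rotate right by 2).
For "sjrjzlorzkd" the result is "kdsjrjzlorz".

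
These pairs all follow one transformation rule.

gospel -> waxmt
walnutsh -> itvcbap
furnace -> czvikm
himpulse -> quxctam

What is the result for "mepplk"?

mxxts

What's happening: shift every letter 8 places forward in the alphabet (wrapping around), then delete the first character.
For "mepplk", step one produces "umxxts"; step two turns that into "mxxts".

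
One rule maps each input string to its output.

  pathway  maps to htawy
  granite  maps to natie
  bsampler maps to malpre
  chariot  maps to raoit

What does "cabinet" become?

ibent

The rule is to swap each adjacent pair of characters (1↔2, 3↔4, ...), then delete the first 2 characters.
Working it through for "cabinet": intermediate "acibent", final "ibent".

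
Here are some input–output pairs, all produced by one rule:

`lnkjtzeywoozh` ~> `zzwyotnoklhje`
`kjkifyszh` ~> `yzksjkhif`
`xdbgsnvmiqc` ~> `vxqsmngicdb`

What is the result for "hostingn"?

Looking at the pairs, the operation is to sort the characters into reverse alphabetical order, then swap each adjacent pair of characters (1↔2, 3↔4, ...).
Applying both steps to "hostingn": "tsonnihg", then "stnoingh".
(Check on "lnkjtzeywoozh": → "zzywtoonlkjhe" → "zzwyotnoklhje" ✓)

stnoingh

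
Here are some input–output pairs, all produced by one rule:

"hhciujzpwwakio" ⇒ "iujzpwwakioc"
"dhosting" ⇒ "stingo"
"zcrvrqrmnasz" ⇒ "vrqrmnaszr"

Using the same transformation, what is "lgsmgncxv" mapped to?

The pattern: delete the first 2 characters, then move the first character to the end.
For "lgsmgncxv", step one produces "smgncxv"; step two turns that into "mgncxvs".
(Check on "hhciujzpwwakio": → "ciujzpwwakio" → "iujzpwwakioc" ✓)

mgncxvs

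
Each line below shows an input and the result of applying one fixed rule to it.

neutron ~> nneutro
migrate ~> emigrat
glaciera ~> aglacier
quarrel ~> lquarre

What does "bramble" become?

Looking at the pairs, the operation is to move the last character to the front.
On "bramble" that produces "ebrambl".

ebrambl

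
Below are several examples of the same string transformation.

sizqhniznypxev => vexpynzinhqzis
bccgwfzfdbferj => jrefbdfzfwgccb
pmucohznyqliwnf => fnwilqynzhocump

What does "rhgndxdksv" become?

vskdxdnghr

The transformation: reverse the string.
So "rhgndxdksv" becomes "vskdxdnghr".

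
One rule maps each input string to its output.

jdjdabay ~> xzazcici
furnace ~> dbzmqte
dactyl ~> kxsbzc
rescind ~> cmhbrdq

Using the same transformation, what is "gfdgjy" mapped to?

Rule — reverse the string, then shift every letter 1 place backward in the alphabet (wrapping around).
"gfdgjy" → "yjgdfg" → "xifcef".
(Check on "rescind": → "dnicser" → "cmhbrdq" ✓)

xifcef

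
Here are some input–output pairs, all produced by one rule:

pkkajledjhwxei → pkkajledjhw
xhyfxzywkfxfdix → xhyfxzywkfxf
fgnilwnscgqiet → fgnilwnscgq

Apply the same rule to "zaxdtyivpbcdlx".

The rule is to delete the last 3 characters.
So "zaxdtyivpbcdlx" becomes "zaxdtyivpbc".

zaxdtyivpbc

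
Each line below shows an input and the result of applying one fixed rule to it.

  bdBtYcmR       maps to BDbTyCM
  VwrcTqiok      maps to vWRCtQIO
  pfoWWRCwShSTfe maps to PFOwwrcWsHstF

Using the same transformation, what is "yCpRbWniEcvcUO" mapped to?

What's happening: delete the last character, then flip the case of every letter.
For "yCpRbWniEcvcUO", step one produces "yCpRbWniEcvcU"; step two turns that into "YcPrBwNIeCVCu".

YcPrBwNIeCVCu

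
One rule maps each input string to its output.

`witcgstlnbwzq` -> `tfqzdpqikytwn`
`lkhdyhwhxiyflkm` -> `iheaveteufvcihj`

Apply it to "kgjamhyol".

hdgxjevli

The pattern: shift every letter 3 places backward in the alphabet (wrapping around).
For "kgjamhyol" the result is "hdgxjevli".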